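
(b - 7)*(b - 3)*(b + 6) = b^3 - 4*b^2 - 39*b + 126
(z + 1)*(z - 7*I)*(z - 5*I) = z^3 + z^2 - 12*I*z^2 - 35*z - 12*I*z - 35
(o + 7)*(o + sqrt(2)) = o^2 + sqrt(2)*o + 7*o + 7*sqrt(2)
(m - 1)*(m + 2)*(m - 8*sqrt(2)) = m^3 - 8*sqrt(2)*m^2 + m^2 - 8*sqrt(2)*m - 2*m + 16*sqrt(2)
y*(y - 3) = y^2 - 3*y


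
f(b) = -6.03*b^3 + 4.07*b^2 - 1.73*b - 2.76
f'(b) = -18.09*b^2 + 8.14*b - 1.73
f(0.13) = -2.93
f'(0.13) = -0.98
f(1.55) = -18.12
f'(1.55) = -32.57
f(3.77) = -274.54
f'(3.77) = -228.15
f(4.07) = -348.92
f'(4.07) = -268.26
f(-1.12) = 12.75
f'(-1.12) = -33.54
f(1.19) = -9.22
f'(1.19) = -17.66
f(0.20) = -2.99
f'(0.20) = -0.83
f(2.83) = -111.73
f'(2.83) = -123.57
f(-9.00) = 4738.35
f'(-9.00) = -1540.28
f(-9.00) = 4738.35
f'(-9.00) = -1540.28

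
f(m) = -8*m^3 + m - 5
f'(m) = 1 - 24*m^2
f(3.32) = -294.43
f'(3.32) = -263.54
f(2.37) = -109.13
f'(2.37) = -133.81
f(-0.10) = -5.09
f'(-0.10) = 0.76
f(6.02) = -1744.32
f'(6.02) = -868.77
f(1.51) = -31.03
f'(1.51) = -53.72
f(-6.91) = 2627.60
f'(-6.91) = -1144.95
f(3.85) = -457.68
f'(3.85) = -354.74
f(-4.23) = 596.27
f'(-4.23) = -428.43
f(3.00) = -218.00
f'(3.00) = -215.00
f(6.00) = -1727.00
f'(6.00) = -863.00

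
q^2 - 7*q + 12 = (q - 4)*(q - 3)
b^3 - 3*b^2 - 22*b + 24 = (b - 6)*(b - 1)*(b + 4)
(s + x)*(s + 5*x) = s^2 + 6*s*x + 5*x^2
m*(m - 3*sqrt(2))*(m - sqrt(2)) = m^3 - 4*sqrt(2)*m^2 + 6*m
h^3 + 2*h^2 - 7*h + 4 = (h - 1)^2*(h + 4)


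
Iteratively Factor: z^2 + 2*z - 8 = (z - 2)*(z + 4)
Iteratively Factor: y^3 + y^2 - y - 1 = (y - 1)*(y^2 + 2*y + 1) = (y - 1)*(y + 1)*(y + 1)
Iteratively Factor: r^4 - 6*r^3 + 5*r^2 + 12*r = (r - 3)*(r^3 - 3*r^2 - 4*r) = (r - 4)*(r - 3)*(r^2 + r) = r*(r - 4)*(r - 3)*(r + 1)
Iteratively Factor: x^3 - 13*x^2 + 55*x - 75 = (x - 5)*(x^2 - 8*x + 15) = (x - 5)^2*(x - 3)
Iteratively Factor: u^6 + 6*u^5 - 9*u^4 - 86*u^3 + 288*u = (u + 3)*(u^5 + 3*u^4 - 18*u^3 - 32*u^2 + 96*u) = u*(u + 3)*(u^4 + 3*u^3 - 18*u^2 - 32*u + 96) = u*(u + 3)*(u + 4)*(u^3 - u^2 - 14*u + 24) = u*(u + 3)*(u + 4)^2*(u^2 - 5*u + 6) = u*(u - 2)*(u + 3)*(u + 4)^2*(u - 3)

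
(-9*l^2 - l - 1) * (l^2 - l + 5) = -9*l^4 + 8*l^3 - 45*l^2 - 4*l - 5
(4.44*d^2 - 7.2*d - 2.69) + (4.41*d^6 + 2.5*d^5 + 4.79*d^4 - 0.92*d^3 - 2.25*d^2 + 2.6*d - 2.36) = 4.41*d^6 + 2.5*d^5 + 4.79*d^4 - 0.92*d^3 + 2.19*d^2 - 4.6*d - 5.05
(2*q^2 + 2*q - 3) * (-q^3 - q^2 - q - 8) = -2*q^5 - 4*q^4 - q^3 - 15*q^2 - 13*q + 24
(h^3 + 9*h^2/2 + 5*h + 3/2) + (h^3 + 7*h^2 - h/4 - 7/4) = 2*h^3 + 23*h^2/2 + 19*h/4 - 1/4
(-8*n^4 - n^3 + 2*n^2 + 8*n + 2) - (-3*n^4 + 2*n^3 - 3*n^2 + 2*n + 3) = -5*n^4 - 3*n^3 + 5*n^2 + 6*n - 1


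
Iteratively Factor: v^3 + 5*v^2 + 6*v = (v + 3)*(v^2 + 2*v) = (v + 2)*(v + 3)*(v)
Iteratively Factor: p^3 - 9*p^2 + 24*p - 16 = (p - 4)*(p^2 - 5*p + 4) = (p - 4)*(p - 1)*(p - 4)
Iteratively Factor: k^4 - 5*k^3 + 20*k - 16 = (k + 2)*(k^3 - 7*k^2 + 14*k - 8) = (k - 2)*(k + 2)*(k^2 - 5*k + 4) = (k - 4)*(k - 2)*(k + 2)*(k - 1)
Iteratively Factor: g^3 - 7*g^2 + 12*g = (g - 3)*(g^2 - 4*g) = g*(g - 3)*(g - 4)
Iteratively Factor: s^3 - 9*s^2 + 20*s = (s - 4)*(s^2 - 5*s) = s*(s - 4)*(s - 5)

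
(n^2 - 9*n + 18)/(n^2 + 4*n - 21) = (n - 6)/(n + 7)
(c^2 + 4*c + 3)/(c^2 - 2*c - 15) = (c + 1)/(c - 5)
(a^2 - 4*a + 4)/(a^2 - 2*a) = (a - 2)/a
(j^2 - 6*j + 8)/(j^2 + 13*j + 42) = (j^2 - 6*j + 8)/(j^2 + 13*j + 42)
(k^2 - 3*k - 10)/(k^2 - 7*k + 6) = (k^2 - 3*k - 10)/(k^2 - 7*k + 6)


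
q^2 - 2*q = q*(q - 2)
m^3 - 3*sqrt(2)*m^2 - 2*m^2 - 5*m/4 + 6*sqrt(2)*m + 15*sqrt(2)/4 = (m - 5/2)*(m + 1/2)*(m - 3*sqrt(2))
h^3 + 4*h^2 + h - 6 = (h - 1)*(h + 2)*(h + 3)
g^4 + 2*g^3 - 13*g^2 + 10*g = g*(g - 2)*(g - 1)*(g + 5)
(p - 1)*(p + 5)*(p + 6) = p^3 + 10*p^2 + 19*p - 30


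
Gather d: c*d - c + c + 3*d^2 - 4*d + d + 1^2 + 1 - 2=3*d^2 + d*(c - 3)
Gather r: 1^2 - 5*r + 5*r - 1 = 0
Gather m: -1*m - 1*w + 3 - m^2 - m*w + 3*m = -m^2 + m*(2 - w) - w + 3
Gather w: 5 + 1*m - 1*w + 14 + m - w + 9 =2*m - 2*w + 28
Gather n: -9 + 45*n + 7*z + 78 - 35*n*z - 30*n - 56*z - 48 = n*(15 - 35*z) - 49*z + 21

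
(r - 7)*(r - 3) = r^2 - 10*r + 21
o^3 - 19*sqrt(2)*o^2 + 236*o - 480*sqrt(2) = (o - 8*sqrt(2))*(o - 6*sqrt(2))*(o - 5*sqrt(2))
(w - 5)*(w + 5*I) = w^2 - 5*w + 5*I*w - 25*I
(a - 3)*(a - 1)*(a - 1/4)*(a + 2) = a^4 - 9*a^3/4 - 9*a^2/2 + 29*a/4 - 3/2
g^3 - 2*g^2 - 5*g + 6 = (g - 3)*(g - 1)*(g + 2)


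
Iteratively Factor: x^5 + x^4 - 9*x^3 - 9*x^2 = (x + 3)*(x^4 - 2*x^3 - 3*x^2) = x*(x + 3)*(x^3 - 2*x^2 - 3*x) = x*(x + 1)*(x + 3)*(x^2 - 3*x) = x*(x - 3)*(x + 1)*(x + 3)*(x)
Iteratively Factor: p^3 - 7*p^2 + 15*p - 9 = (p - 1)*(p^2 - 6*p + 9) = (p - 3)*(p - 1)*(p - 3)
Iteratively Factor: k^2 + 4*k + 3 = (k + 3)*(k + 1)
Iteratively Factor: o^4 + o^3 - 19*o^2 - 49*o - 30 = (o + 3)*(o^3 - 2*o^2 - 13*o - 10) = (o + 2)*(o + 3)*(o^2 - 4*o - 5) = (o - 5)*(o + 2)*(o + 3)*(o + 1)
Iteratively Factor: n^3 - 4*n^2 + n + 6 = (n - 3)*(n^2 - n - 2) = (n - 3)*(n - 2)*(n + 1)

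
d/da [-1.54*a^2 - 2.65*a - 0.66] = -3.08*a - 2.65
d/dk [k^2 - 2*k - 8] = 2*k - 2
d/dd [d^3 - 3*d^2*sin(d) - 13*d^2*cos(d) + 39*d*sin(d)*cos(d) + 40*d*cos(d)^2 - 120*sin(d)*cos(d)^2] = 13*d^2*sin(d) - 3*d^2*cos(d) + 3*d^2 - 6*d*sin(d) - 40*d*sin(2*d) - 26*d*cos(d) + 39*d*cos(2*d) + 39*sin(2*d)/2 - 30*cos(d) + 20*cos(2*d) - 90*cos(3*d) + 20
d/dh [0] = 0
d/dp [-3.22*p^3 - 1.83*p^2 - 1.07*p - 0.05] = -9.66*p^2 - 3.66*p - 1.07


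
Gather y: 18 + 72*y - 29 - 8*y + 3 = 64*y - 8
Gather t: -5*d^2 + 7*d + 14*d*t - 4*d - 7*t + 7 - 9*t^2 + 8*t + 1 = -5*d^2 + 3*d - 9*t^2 + t*(14*d + 1) + 8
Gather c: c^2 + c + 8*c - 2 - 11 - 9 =c^2 + 9*c - 22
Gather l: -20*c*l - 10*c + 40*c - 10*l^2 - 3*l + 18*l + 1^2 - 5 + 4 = 30*c - 10*l^2 + l*(15 - 20*c)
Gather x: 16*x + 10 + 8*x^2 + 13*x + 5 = 8*x^2 + 29*x + 15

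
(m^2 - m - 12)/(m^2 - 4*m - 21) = (m - 4)/(m - 7)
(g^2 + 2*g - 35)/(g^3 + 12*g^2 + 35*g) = (g - 5)/(g*(g + 5))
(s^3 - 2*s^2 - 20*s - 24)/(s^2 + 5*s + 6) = (s^2 - 4*s - 12)/(s + 3)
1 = 1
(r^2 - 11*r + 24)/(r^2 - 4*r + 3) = (r - 8)/(r - 1)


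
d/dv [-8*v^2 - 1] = -16*v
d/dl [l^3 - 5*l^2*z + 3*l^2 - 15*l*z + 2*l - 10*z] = 3*l^2 - 10*l*z + 6*l - 15*z + 2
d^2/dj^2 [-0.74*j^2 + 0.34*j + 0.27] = -1.48000000000000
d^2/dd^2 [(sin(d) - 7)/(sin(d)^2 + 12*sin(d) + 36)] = (-sin(d)^3 + 52*sin(d)^2 - 118*sin(d) - 66)/(sin(d) + 6)^4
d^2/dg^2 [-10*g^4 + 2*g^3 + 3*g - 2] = 12*g*(1 - 10*g)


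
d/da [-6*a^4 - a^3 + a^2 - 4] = a*(-24*a^2 - 3*a + 2)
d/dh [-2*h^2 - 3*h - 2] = -4*h - 3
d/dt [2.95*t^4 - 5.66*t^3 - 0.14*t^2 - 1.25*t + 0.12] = 11.8*t^3 - 16.98*t^2 - 0.28*t - 1.25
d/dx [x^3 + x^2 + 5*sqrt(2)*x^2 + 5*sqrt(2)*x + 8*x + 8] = 3*x^2 + 2*x + 10*sqrt(2)*x + 5*sqrt(2) + 8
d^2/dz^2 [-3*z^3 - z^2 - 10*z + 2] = -18*z - 2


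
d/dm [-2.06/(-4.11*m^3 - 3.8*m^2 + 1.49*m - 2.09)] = (-25.3998*m^2 - 15.656*m + 3.0694)/(4.11*m^3 + 3.8*m^2 - 1.49*m + 2.09)^2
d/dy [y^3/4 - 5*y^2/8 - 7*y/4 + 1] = 3*y^2/4 - 5*y/4 - 7/4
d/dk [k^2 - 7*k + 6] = 2*k - 7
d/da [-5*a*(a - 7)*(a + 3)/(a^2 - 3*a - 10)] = 5*(-a^4 + 6*a^3 - 3*a^2 - 80*a - 210)/(a^4 - 6*a^3 - 11*a^2 + 60*a + 100)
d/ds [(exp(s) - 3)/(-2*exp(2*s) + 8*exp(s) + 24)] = ((exp(s) - 3)*(exp(s) - 2) - exp(2*s)/2 + 2*exp(s) + 6)*exp(s)/(-exp(2*s) + 4*exp(s) + 12)^2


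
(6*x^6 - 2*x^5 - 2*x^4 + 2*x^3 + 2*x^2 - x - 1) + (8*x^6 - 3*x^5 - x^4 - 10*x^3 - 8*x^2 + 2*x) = 14*x^6 - 5*x^5 - 3*x^4 - 8*x^3 - 6*x^2 + x - 1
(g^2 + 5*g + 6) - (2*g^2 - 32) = -g^2 + 5*g + 38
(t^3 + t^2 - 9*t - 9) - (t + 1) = t^3 + t^2 - 10*t - 10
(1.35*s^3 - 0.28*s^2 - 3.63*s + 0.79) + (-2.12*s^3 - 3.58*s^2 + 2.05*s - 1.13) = -0.77*s^3 - 3.86*s^2 - 1.58*s - 0.34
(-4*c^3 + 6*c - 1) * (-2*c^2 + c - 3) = 8*c^5 - 4*c^4 + 8*c^2 - 19*c + 3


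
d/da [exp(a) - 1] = exp(a)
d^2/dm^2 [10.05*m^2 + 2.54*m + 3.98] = 20.1000000000000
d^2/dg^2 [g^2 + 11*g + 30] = 2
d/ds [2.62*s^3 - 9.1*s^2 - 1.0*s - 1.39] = 7.86*s^2 - 18.2*s - 1.0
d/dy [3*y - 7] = 3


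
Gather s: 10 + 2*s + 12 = 2*s + 22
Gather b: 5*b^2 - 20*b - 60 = 5*b^2 - 20*b - 60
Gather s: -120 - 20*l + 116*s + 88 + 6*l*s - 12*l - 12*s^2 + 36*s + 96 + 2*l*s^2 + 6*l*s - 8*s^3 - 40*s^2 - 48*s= -32*l - 8*s^3 + s^2*(2*l - 52) + s*(12*l + 104) + 64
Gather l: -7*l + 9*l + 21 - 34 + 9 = 2*l - 4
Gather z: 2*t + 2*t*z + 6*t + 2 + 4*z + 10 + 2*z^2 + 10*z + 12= 8*t + 2*z^2 + z*(2*t + 14) + 24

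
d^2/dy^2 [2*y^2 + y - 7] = 4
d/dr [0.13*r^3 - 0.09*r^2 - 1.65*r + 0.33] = 0.39*r^2 - 0.18*r - 1.65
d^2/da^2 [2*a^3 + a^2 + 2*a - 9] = 12*a + 2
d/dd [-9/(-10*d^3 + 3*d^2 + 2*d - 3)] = 18*(-15*d^2 + 3*d + 1)/(10*d^3 - 3*d^2 - 2*d + 3)^2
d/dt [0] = 0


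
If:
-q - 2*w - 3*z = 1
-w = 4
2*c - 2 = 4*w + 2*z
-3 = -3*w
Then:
No Solution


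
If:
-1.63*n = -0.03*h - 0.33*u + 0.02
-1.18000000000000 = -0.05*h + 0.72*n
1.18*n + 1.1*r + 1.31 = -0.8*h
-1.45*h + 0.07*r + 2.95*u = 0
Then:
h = -31.04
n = -3.79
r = 25.45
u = -15.86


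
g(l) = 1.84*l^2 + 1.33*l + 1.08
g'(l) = 3.68*l + 1.33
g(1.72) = 8.81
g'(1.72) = 7.66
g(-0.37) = 0.84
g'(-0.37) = -0.03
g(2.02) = 11.27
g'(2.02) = 8.76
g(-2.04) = 6.02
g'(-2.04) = -6.18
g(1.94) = 10.59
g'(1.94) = 8.47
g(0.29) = 1.62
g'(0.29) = 2.40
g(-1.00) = 1.59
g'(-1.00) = -2.35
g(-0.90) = 1.37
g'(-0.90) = -1.98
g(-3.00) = 13.65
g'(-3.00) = -9.71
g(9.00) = 162.09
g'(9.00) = 34.45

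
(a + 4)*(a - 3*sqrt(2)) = a^2 - 3*sqrt(2)*a + 4*a - 12*sqrt(2)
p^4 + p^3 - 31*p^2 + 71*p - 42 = (p - 3)*(p - 2)*(p - 1)*(p + 7)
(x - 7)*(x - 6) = x^2 - 13*x + 42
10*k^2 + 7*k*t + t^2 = (2*k + t)*(5*k + t)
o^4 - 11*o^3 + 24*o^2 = o^2*(o - 8)*(o - 3)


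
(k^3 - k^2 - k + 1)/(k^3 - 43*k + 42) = (k^2 - 1)/(k^2 + k - 42)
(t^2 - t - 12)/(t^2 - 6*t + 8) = (t + 3)/(t - 2)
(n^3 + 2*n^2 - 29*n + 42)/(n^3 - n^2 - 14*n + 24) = (n + 7)/(n + 4)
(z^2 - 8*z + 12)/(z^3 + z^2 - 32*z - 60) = (z - 2)/(z^2 + 7*z + 10)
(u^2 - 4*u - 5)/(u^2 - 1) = (u - 5)/(u - 1)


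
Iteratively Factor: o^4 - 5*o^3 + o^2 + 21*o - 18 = (o + 2)*(o^3 - 7*o^2 + 15*o - 9) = (o - 3)*(o + 2)*(o^2 - 4*o + 3) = (o - 3)^2*(o + 2)*(o - 1)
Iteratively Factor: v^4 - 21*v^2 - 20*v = (v + 4)*(v^3 - 4*v^2 - 5*v) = v*(v + 4)*(v^2 - 4*v - 5) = v*(v - 5)*(v + 4)*(v + 1)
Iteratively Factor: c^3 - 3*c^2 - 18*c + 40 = (c - 5)*(c^2 + 2*c - 8) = (c - 5)*(c - 2)*(c + 4)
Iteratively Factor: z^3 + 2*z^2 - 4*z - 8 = (z - 2)*(z^2 + 4*z + 4) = (z - 2)*(z + 2)*(z + 2)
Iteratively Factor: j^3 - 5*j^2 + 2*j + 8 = (j + 1)*(j^2 - 6*j + 8) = (j - 4)*(j + 1)*(j - 2)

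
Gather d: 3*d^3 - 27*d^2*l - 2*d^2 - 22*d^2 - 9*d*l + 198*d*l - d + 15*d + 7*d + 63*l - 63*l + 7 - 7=3*d^3 + d^2*(-27*l - 24) + d*(189*l + 21)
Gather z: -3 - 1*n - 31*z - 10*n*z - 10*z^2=-n - 10*z^2 + z*(-10*n - 31) - 3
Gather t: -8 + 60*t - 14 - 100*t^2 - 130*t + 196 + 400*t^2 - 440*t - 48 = 300*t^2 - 510*t + 126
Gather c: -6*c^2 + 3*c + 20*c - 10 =-6*c^2 + 23*c - 10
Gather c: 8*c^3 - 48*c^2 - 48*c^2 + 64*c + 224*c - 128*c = 8*c^3 - 96*c^2 + 160*c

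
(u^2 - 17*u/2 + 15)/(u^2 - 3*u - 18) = (u - 5/2)/(u + 3)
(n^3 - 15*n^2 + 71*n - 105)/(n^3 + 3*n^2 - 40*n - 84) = (n^3 - 15*n^2 + 71*n - 105)/(n^3 + 3*n^2 - 40*n - 84)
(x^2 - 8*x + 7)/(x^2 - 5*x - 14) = (x - 1)/(x + 2)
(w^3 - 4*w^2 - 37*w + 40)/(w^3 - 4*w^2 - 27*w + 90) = (w^2 - 9*w + 8)/(w^2 - 9*w + 18)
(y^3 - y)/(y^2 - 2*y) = (y^2 - 1)/(y - 2)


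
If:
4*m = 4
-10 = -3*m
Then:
No Solution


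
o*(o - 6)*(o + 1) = o^3 - 5*o^2 - 6*o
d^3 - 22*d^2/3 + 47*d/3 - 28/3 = (d - 4)*(d - 7/3)*(d - 1)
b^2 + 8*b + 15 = (b + 3)*(b + 5)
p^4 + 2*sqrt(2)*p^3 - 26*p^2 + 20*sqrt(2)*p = p*(p - 2*sqrt(2))*(p - sqrt(2))*(p + 5*sqrt(2))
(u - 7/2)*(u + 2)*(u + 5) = u^3 + 7*u^2/2 - 29*u/2 - 35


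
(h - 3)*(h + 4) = h^2 + h - 12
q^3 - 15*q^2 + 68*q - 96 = (q - 8)*(q - 4)*(q - 3)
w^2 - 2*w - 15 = (w - 5)*(w + 3)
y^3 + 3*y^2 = y^2*(y + 3)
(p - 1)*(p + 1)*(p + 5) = p^3 + 5*p^2 - p - 5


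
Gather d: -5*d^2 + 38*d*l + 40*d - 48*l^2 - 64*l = -5*d^2 + d*(38*l + 40) - 48*l^2 - 64*l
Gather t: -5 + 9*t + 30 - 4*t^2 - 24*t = -4*t^2 - 15*t + 25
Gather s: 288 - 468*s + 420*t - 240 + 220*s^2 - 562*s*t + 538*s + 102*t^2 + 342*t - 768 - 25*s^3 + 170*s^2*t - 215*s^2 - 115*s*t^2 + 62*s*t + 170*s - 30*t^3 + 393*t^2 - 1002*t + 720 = -25*s^3 + s^2*(170*t + 5) + s*(-115*t^2 - 500*t + 240) - 30*t^3 + 495*t^2 - 240*t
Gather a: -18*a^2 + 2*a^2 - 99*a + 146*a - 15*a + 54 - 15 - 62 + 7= -16*a^2 + 32*a - 16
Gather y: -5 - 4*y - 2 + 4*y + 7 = 0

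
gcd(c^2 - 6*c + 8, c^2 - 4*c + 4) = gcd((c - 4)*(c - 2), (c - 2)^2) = c - 2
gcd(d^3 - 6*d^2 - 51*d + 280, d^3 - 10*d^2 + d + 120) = d^2 - 13*d + 40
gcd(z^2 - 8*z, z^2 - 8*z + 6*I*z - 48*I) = z - 8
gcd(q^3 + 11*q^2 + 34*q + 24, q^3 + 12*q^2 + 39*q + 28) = q^2 + 5*q + 4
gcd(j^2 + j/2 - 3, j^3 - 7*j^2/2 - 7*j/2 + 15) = j + 2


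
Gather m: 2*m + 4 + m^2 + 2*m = m^2 + 4*m + 4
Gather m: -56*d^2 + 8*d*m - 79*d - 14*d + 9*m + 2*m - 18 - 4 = -56*d^2 - 93*d + m*(8*d + 11) - 22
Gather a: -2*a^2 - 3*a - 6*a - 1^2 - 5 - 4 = -2*a^2 - 9*a - 10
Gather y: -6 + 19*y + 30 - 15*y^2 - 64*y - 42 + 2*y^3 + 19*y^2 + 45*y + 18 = 2*y^3 + 4*y^2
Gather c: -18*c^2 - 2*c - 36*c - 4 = -18*c^2 - 38*c - 4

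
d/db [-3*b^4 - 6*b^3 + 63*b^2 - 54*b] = -12*b^3 - 18*b^2 + 126*b - 54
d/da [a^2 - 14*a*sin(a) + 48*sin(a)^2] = -14*a*cos(a) + 2*a - 14*sin(a) + 48*sin(2*a)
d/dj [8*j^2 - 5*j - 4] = 16*j - 5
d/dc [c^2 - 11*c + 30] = 2*c - 11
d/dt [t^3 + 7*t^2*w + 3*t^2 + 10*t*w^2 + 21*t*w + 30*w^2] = 3*t^2 + 14*t*w + 6*t + 10*w^2 + 21*w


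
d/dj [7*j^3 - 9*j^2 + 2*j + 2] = 21*j^2 - 18*j + 2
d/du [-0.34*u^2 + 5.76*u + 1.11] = 5.76 - 0.68*u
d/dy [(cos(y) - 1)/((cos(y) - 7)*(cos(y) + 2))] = (cos(y)^2 - 2*cos(y) + 19)*sin(y)/((cos(y) - 7)^2*(cos(y) + 2)^2)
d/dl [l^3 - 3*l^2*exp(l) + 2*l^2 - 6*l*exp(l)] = -3*l^2*exp(l) + 3*l^2 - 12*l*exp(l) + 4*l - 6*exp(l)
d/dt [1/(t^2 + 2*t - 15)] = 2*(-t - 1)/(t^2 + 2*t - 15)^2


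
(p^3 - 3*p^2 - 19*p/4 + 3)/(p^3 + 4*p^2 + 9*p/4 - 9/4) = (p - 4)/(p + 3)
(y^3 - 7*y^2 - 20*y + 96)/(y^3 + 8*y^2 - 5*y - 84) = (y - 8)/(y + 7)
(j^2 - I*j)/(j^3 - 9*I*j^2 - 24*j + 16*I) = j/(j^2 - 8*I*j - 16)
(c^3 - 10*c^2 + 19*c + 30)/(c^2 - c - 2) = (c^2 - 11*c + 30)/(c - 2)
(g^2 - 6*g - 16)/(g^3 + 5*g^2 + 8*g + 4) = (g - 8)/(g^2 + 3*g + 2)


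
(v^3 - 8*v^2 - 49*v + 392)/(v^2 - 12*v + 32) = (v^2 - 49)/(v - 4)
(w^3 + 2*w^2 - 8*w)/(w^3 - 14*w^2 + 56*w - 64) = w*(w + 4)/(w^2 - 12*w + 32)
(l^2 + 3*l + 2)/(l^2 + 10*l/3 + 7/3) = 3*(l + 2)/(3*l + 7)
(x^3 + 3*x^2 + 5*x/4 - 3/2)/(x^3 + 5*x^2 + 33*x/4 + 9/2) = (2*x - 1)/(2*x + 3)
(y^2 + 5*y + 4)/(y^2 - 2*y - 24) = (y + 1)/(y - 6)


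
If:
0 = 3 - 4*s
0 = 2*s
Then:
No Solution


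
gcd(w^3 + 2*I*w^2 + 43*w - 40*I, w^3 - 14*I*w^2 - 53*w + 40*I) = w^2 - 6*I*w - 5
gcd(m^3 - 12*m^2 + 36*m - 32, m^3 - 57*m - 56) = m - 8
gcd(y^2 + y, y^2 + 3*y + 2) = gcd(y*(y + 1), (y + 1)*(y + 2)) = y + 1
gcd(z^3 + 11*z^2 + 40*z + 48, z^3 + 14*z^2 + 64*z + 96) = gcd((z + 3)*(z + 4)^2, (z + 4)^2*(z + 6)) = z^2 + 8*z + 16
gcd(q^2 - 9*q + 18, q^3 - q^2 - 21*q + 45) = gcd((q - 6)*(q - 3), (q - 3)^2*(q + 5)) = q - 3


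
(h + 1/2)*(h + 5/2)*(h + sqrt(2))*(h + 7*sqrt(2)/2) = h^4 + 3*h^3 + 9*sqrt(2)*h^3/2 + 33*h^2/4 + 27*sqrt(2)*h^2/2 + 45*sqrt(2)*h/8 + 21*h + 35/4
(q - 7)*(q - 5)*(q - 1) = q^3 - 13*q^2 + 47*q - 35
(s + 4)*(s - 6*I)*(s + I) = s^3 + 4*s^2 - 5*I*s^2 + 6*s - 20*I*s + 24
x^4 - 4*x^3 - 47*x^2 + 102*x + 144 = (x - 8)*(x - 3)*(x + 1)*(x + 6)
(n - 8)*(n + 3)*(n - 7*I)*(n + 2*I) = n^4 - 5*n^3 - 5*I*n^3 - 10*n^2 + 25*I*n^2 - 70*n + 120*I*n - 336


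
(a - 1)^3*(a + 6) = a^4 + 3*a^3 - 15*a^2 + 17*a - 6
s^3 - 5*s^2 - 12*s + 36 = (s - 6)*(s - 2)*(s + 3)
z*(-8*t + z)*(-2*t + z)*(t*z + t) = 16*t^3*z^2 + 16*t^3*z - 10*t^2*z^3 - 10*t^2*z^2 + t*z^4 + t*z^3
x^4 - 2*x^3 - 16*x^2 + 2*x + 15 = (x - 5)*(x - 1)*(x + 1)*(x + 3)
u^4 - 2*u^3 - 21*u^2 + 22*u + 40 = (u - 5)*(u - 2)*(u + 1)*(u + 4)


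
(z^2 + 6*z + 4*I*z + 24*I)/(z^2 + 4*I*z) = (z + 6)/z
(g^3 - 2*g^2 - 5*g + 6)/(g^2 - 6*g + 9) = (g^2 + g - 2)/(g - 3)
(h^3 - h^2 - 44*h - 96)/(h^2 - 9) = (h^2 - 4*h - 32)/(h - 3)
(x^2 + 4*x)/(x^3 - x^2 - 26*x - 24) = x/(x^2 - 5*x - 6)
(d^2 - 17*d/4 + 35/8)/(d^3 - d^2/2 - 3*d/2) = (-8*d^2 + 34*d - 35)/(4*d*(-2*d^2 + d + 3))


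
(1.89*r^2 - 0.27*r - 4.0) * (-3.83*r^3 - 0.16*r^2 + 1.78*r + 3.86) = -7.2387*r^5 + 0.7317*r^4 + 18.7274*r^3 + 7.4548*r^2 - 8.1622*r - 15.44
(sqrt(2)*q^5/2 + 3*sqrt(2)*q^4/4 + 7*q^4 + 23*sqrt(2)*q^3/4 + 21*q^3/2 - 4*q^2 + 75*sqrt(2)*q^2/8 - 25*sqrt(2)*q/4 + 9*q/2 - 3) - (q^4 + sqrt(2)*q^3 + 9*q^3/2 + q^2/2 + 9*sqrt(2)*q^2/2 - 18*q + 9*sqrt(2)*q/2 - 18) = sqrt(2)*q^5/2 + 3*sqrt(2)*q^4/4 + 6*q^4 + 6*q^3 + 19*sqrt(2)*q^3/4 - 9*q^2/2 + 39*sqrt(2)*q^2/8 - 43*sqrt(2)*q/4 + 45*q/2 + 15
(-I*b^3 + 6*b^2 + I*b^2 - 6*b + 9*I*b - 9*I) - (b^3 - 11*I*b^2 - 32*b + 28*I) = -b^3 - I*b^3 + 6*b^2 + 12*I*b^2 + 26*b + 9*I*b - 37*I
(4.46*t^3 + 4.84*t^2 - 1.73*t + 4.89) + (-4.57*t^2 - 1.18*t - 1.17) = 4.46*t^3 + 0.27*t^2 - 2.91*t + 3.72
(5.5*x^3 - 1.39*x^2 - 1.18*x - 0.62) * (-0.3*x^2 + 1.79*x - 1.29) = -1.65*x^5 + 10.262*x^4 - 9.2291*x^3 - 0.1331*x^2 + 0.4124*x + 0.7998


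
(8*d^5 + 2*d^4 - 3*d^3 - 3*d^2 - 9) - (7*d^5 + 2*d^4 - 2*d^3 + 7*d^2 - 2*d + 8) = d^5 - d^3 - 10*d^2 + 2*d - 17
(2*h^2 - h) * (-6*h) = -12*h^3 + 6*h^2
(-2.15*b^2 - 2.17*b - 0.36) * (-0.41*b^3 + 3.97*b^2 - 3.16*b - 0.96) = 0.8815*b^5 - 7.6458*b^4 - 1.6733*b^3 + 7.492*b^2 + 3.2208*b + 0.3456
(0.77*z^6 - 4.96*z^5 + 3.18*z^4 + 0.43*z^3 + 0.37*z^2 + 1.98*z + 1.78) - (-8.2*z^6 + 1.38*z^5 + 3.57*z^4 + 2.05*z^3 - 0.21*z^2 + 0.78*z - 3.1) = 8.97*z^6 - 6.34*z^5 - 0.39*z^4 - 1.62*z^3 + 0.58*z^2 + 1.2*z + 4.88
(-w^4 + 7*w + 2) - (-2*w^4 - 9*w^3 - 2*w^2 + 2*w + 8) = w^4 + 9*w^3 + 2*w^2 + 5*w - 6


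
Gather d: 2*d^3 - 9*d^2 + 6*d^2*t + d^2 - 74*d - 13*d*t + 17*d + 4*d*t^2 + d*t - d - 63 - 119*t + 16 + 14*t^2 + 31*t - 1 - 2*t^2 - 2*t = 2*d^3 + d^2*(6*t - 8) + d*(4*t^2 - 12*t - 58) + 12*t^2 - 90*t - 48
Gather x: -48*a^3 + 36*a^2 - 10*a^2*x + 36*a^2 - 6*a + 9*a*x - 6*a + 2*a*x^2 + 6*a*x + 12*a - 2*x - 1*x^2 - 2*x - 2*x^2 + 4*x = -48*a^3 + 72*a^2 + x^2*(2*a - 3) + x*(-10*a^2 + 15*a)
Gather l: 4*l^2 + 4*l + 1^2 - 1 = 4*l^2 + 4*l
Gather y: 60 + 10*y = 10*y + 60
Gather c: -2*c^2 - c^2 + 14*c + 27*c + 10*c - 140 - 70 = -3*c^2 + 51*c - 210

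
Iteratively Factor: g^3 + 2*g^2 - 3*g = (g)*(g^2 + 2*g - 3) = g*(g + 3)*(g - 1)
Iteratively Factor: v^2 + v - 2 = (v - 1)*(v + 2)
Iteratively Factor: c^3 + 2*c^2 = (c + 2)*(c^2) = c*(c + 2)*(c)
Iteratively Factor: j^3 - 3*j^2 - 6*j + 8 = (j - 1)*(j^2 - 2*j - 8) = (j - 1)*(j + 2)*(j - 4)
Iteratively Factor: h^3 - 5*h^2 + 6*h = (h - 3)*(h^2 - 2*h) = h*(h - 3)*(h - 2)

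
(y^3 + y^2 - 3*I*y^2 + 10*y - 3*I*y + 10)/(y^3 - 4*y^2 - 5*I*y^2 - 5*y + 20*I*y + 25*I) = (y + 2*I)/(y - 5)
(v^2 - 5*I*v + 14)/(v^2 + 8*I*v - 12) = (v - 7*I)/(v + 6*I)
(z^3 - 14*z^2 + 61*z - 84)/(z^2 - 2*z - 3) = (z^2 - 11*z + 28)/(z + 1)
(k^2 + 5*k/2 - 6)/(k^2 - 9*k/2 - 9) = (-2*k^2 - 5*k + 12)/(-2*k^2 + 9*k + 18)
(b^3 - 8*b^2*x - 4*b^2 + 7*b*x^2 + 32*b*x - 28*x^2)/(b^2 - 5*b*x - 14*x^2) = (b^2 - b*x - 4*b + 4*x)/(b + 2*x)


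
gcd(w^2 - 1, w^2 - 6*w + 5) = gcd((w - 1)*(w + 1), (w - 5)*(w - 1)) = w - 1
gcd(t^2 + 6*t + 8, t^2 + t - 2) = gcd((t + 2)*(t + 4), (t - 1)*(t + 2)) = t + 2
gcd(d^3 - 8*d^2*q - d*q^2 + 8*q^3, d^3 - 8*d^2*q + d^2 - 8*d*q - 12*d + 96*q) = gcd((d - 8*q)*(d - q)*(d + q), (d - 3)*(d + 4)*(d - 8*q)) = -d + 8*q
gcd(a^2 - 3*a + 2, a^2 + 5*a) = 1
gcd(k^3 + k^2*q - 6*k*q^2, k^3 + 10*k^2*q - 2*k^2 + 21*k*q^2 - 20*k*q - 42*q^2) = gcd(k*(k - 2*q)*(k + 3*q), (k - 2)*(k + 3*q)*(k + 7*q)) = k + 3*q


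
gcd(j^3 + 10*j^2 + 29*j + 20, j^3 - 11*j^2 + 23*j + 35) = j + 1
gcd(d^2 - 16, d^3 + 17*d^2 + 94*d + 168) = d + 4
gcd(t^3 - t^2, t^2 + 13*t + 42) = 1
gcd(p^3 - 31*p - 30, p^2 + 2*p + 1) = p + 1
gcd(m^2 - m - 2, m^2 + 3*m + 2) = m + 1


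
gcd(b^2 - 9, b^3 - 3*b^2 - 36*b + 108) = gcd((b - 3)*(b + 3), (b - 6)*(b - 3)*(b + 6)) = b - 3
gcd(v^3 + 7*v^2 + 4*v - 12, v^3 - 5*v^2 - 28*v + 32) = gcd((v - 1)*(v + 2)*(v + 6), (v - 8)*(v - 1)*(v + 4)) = v - 1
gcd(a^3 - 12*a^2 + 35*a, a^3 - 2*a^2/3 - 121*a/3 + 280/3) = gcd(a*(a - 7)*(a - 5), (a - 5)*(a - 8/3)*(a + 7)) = a - 5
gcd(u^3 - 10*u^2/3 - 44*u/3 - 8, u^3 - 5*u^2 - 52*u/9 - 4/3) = u^2 - 16*u/3 - 4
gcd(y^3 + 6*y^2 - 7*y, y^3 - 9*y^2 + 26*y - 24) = 1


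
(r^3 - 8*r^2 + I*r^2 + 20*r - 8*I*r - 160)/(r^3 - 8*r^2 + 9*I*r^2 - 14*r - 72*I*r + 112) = (r^2 + I*r + 20)/(r^2 + 9*I*r - 14)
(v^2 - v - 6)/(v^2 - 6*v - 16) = (v - 3)/(v - 8)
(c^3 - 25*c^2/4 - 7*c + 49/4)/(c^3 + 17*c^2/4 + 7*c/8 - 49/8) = 2*(c - 7)/(2*c + 7)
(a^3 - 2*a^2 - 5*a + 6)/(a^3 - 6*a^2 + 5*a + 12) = (a^2 + a - 2)/(a^2 - 3*a - 4)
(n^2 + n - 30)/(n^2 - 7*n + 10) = (n + 6)/(n - 2)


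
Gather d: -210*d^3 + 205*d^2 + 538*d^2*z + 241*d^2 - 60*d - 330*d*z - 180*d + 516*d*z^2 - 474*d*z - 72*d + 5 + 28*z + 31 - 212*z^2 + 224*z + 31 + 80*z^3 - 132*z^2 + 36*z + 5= -210*d^3 + d^2*(538*z + 446) + d*(516*z^2 - 804*z - 312) + 80*z^3 - 344*z^2 + 288*z + 72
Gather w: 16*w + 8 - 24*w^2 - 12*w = -24*w^2 + 4*w + 8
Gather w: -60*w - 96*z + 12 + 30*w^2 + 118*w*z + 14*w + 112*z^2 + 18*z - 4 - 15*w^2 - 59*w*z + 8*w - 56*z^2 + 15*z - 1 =15*w^2 + w*(59*z - 38) + 56*z^2 - 63*z + 7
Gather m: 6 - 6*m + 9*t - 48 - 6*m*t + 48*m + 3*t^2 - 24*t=m*(42 - 6*t) + 3*t^2 - 15*t - 42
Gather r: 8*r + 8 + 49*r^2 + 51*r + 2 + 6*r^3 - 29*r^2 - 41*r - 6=6*r^3 + 20*r^2 + 18*r + 4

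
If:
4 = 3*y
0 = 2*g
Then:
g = 0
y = 4/3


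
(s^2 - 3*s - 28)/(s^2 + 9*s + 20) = (s - 7)/(s + 5)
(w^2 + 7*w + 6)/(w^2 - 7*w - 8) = (w + 6)/(w - 8)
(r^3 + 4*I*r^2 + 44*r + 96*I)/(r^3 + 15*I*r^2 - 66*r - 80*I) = (r - 6*I)/(r + 5*I)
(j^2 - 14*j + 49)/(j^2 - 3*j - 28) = (j - 7)/(j + 4)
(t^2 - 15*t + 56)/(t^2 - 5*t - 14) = (t - 8)/(t + 2)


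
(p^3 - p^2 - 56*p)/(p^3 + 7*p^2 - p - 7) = p*(p - 8)/(p^2 - 1)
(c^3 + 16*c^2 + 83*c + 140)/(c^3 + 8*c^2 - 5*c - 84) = (c + 5)/(c - 3)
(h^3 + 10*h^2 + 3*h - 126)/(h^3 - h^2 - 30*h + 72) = (h + 7)/(h - 4)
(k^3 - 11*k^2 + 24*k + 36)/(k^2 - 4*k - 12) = (k^2 - 5*k - 6)/(k + 2)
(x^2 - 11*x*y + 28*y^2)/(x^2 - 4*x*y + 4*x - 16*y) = (x - 7*y)/(x + 4)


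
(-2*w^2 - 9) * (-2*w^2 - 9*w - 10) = 4*w^4 + 18*w^3 + 38*w^2 + 81*w + 90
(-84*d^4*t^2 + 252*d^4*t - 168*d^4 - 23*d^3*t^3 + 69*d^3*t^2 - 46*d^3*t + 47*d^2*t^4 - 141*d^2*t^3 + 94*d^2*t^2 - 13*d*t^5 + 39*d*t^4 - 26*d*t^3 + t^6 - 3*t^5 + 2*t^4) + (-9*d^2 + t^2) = -84*d^4*t^2 + 252*d^4*t - 168*d^4 - 23*d^3*t^3 + 69*d^3*t^2 - 46*d^3*t + 47*d^2*t^4 - 141*d^2*t^3 + 94*d^2*t^2 - 9*d^2 - 13*d*t^5 + 39*d*t^4 - 26*d*t^3 + t^6 - 3*t^5 + 2*t^4 + t^2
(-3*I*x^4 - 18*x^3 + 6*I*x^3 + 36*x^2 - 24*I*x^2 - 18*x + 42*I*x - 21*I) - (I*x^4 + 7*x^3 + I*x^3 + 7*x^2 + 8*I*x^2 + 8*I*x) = -4*I*x^4 - 25*x^3 + 5*I*x^3 + 29*x^2 - 32*I*x^2 - 18*x + 34*I*x - 21*I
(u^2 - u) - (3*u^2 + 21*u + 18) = -2*u^2 - 22*u - 18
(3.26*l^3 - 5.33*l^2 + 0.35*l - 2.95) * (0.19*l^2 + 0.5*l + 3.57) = 0.6194*l^5 + 0.6173*l^4 + 9.0397*l^3 - 19.4136*l^2 - 0.2255*l - 10.5315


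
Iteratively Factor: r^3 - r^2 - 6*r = (r)*(r^2 - r - 6) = r*(r - 3)*(r + 2)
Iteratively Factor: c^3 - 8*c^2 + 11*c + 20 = (c + 1)*(c^2 - 9*c + 20) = (c - 5)*(c + 1)*(c - 4)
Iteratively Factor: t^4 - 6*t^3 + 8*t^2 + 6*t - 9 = (t - 3)*(t^3 - 3*t^2 - t + 3) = (t - 3)*(t + 1)*(t^2 - 4*t + 3) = (t - 3)*(t - 1)*(t + 1)*(t - 3)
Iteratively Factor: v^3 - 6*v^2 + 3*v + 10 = (v - 2)*(v^2 - 4*v - 5) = (v - 5)*(v - 2)*(v + 1)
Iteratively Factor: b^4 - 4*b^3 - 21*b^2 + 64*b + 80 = (b + 4)*(b^3 - 8*b^2 + 11*b + 20) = (b + 1)*(b + 4)*(b^2 - 9*b + 20) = (b - 5)*(b + 1)*(b + 4)*(b - 4)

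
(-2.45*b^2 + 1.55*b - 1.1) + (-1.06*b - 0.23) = -2.45*b^2 + 0.49*b - 1.33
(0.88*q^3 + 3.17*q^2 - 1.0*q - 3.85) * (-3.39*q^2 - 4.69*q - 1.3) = -2.9832*q^5 - 14.8735*q^4 - 12.6213*q^3 + 13.6205*q^2 + 19.3565*q + 5.005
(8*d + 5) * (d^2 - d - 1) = 8*d^3 - 3*d^2 - 13*d - 5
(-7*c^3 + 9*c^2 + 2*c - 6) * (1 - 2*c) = 14*c^4 - 25*c^3 + 5*c^2 + 14*c - 6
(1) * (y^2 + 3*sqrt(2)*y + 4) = y^2 + 3*sqrt(2)*y + 4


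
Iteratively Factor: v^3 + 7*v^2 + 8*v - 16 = (v + 4)*(v^2 + 3*v - 4) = (v - 1)*(v + 4)*(v + 4)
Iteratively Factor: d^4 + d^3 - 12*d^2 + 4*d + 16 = (d - 2)*(d^3 + 3*d^2 - 6*d - 8) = (d - 2)*(d + 4)*(d^2 - d - 2) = (d - 2)*(d + 1)*(d + 4)*(d - 2)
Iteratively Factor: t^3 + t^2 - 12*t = (t + 4)*(t^2 - 3*t) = (t - 3)*(t + 4)*(t)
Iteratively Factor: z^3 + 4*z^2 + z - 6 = (z + 3)*(z^2 + z - 2) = (z - 1)*(z + 3)*(z + 2)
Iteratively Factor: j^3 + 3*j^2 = (j)*(j^2 + 3*j) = j^2*(j + 3)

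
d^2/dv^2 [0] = 0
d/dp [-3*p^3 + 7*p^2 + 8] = p*(14 - 9*p)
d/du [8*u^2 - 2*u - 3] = 16*u - 2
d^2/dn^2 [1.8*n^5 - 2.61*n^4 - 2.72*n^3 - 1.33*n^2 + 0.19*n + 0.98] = 36.0*n^3 - 31.32*n^2 - 16.32*n - 2.66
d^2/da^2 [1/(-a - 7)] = -2/(a + 7)^3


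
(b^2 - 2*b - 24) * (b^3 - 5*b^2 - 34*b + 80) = b^5 - 7*b^4 - 48*b^3 + 268*b^2 + 656*b - 1920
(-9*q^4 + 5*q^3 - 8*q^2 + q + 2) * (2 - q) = 9*q^5 - 23*q^4 + 18*q^3 - 17*q^2 + 4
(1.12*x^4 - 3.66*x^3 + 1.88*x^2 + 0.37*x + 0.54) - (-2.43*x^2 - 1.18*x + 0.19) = 1.12*x^4 - 3.66*x^3 + 4.31*x^2 + 1.55*x + 0.35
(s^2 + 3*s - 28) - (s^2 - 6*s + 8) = 9*s - 36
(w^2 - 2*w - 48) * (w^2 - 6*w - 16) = w^4 - 8*w^3 - 52*w^2 + 320*w + 768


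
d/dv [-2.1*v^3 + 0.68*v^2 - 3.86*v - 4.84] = -6.3*v^2 + 1.36*v - 3.86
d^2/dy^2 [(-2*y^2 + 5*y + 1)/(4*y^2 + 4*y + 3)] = 4*(56*y^3 + 60*y^2 - 66*y - 37)/(64*y^6 + 192*y^5 + 336*y^4 + 352*y^3 + 252*y^2 + 108*y + 27)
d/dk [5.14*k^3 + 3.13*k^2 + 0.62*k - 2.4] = 15.42*k^2 + 6.26*k + 0.62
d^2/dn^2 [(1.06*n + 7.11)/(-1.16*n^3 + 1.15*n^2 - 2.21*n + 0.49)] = (-8.558016*n^5 - 106.322352*n^4 + 154.386972*n^3 - 173.011074*n^2 + 87.756306*n - 63.73468)/(1.560896*n^9 - 4.64232*n^8 + 13.523628*n^7 - 21.187747*n^6 + 29.686803*n^5 - 26.331204*n^4 + 19.101419*n^3 - 8.007972*n^2 + 1.591863*n - 0.117649)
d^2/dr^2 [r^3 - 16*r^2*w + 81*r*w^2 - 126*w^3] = 6*r - 32*w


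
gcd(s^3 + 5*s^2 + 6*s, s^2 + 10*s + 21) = s + 3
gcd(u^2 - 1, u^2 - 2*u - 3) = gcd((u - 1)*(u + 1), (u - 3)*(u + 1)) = u + 1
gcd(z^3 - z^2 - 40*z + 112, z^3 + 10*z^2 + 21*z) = z + 7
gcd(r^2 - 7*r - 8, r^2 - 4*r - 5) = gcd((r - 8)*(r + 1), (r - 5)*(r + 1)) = r + 1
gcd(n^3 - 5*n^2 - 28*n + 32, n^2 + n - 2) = n - 1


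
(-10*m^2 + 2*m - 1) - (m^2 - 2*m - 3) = -11*m^2 + 4*m + 2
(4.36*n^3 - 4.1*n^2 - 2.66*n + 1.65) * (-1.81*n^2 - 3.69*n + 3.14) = -7.8916*n^5 - 8.6674*n^4 + 33.634*n^3 - 6.0451*n^2 - 14.4409*n + 5.181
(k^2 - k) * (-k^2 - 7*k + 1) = -k^4 - 6*k^3 + 8*k^2 - k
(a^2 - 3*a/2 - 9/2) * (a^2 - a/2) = a^4 - 2*a^3 - 15*a^2/4 + 9*a/4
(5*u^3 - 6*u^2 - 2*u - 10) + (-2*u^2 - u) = 5*u^3 - 8*u^2 - 3*u - 10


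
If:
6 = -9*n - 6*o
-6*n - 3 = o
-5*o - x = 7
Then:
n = -4/9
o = -1/3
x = -16/3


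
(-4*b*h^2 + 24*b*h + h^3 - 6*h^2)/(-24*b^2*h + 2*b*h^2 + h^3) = (h - 6)/(6*b + h)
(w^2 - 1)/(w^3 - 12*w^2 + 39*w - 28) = (w + 1)/(w^2 - 11*w + 28)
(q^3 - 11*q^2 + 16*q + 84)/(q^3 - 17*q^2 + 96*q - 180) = (q^2 - 5*q - 14)/(q^2 - 11*q + 30)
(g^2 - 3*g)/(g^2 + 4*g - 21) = g/(g + 7)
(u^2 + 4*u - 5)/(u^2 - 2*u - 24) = (-u^2 - 4*u + 5)/(-u^2 + 2*u + 24)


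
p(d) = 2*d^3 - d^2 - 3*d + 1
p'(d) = 6*d^2 - 2*d - 3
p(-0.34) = 1.83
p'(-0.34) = -1.63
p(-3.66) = -99.47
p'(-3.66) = 84.69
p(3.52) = 65.28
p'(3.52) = 64.30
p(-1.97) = -12.26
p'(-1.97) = 24.23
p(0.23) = 0.28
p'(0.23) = -3.14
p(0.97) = -1.03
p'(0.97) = 0.71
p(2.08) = 8.43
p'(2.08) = 18.80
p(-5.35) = -317.83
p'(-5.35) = 179.44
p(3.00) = 37.00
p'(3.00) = 45.00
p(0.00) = 1.00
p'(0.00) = -3.00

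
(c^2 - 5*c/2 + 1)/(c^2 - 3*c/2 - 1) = (2*c - 1)/(2*c + 1)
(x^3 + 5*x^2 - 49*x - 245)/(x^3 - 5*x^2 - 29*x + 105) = (x + 7)/(x - 3)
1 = 1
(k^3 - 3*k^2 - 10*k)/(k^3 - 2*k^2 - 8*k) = (k - 5)/(k - 4)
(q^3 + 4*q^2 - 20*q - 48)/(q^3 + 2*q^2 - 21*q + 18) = (q^2 - 2*q - 8)/(q^2 - 4*q + 3)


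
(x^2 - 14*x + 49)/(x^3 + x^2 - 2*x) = (x^2 - 14*x + 49)/(x*(x^2 + x - 2))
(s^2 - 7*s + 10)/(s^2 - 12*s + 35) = (s - 2)/(s - 7)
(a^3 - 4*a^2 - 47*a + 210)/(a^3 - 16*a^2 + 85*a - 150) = (a + 7)/(a - 5)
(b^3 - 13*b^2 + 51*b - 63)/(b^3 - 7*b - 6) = (b^2 - 10*b + 21)/(b^2 + 3*b + 2)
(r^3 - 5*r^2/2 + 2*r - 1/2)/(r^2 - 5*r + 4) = (2*r^2 - 3*r + 1)/(2*(r - 4))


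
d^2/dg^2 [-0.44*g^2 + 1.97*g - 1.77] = -0.880000000000000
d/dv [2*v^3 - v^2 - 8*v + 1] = 6*v^2 - 2*v - 8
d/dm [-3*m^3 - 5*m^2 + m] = -9*m^2 - 10*m + 1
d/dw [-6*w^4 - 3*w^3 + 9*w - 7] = -24*w^3 - 9*w^2 + 9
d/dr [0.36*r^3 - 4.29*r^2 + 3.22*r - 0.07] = 1.08*r^2 - 8.58*r + 3.22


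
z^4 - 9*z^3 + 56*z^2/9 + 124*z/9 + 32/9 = (z - 8)*(z - 2)*(z + 1/3)*(z + 2/3)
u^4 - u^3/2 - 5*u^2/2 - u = u*(u - 2)*(u + 1/2)*(u + 1)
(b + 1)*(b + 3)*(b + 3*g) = b^3 + 3*b^2*g + 4*b^2 + 12*b*g + 3*b + 9*g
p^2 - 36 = (p - 6)*(p + 6)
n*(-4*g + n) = -4*g*n + n^2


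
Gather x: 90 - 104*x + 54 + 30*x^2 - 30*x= 30*x^2 - 134*x + 144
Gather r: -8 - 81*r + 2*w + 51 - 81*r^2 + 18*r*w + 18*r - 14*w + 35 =-81*r^2 + r*(18*w - 63) - 12*w + 78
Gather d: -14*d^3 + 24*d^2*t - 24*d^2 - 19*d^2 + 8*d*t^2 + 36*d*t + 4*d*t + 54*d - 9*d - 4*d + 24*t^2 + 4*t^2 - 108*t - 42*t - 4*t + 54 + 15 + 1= -14*d^3 + d^2*(24*t - 43) + d*(8*t^2 + 40*t + 41) + 28*t^2 - 154*t + 70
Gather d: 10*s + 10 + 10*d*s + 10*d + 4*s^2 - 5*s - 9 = d*(10*s + 10) + 4*s^2 + 5*s + 1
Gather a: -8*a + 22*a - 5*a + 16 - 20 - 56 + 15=9*a - 45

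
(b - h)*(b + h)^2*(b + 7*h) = b^4 + 8*b^3*h + 6*b^2*h^2 - 8*b*h^3 - 7*h^4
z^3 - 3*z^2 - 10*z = z*(z - 5)*(z + 2)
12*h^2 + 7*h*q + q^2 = (3*h + q)*(4*h + q)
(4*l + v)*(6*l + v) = 24*l^2 + 10*l*v + v^2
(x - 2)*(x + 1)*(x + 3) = x^3 + 2*x^2 - 5*x - 6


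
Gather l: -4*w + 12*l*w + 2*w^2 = 12*l*w + 2*w^2 - 4*w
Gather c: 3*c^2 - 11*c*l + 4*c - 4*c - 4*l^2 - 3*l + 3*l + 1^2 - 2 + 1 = 3*c^2 - 11*c*l - 4*l^2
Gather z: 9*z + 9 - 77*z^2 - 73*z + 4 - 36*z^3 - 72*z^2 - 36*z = -36*z^3 - 149*z^2 - 100*z + 13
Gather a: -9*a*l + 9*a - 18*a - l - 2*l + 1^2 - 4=a*(-9*l - 9) - 3*l - 3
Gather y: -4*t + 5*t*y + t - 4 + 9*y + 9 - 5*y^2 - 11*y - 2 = -3*t - 5*y^2 + y*(5*t - 2) + 3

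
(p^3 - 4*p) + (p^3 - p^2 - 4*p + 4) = 2*p^3 - p^2 - 8*p + 4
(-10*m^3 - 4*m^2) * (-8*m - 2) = 80*m^4 + 52*m^3 + 8*m^2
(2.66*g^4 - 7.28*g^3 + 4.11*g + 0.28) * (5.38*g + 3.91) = 14.3108*g^5 - 28.7658*g^4 - 28.4648*g^3 + 22.1118*g^2 + 17.5765*g + 1.0948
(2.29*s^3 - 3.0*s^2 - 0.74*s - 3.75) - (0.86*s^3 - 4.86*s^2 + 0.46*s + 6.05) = 1.43*s^3 + 1.86*s^2 - 1.2*s - 9.8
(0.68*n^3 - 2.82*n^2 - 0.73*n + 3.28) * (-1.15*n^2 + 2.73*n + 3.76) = -0.782*n^5 + 5.0994*n^4 - 4.3023*n^3 - 16.3681*n^2 + 6.2096*n + 12.3328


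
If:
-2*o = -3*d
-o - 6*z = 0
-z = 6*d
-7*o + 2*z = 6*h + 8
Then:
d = 0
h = -4/3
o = 0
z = 0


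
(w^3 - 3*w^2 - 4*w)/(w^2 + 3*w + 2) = w*(w - 4)/(w + 2)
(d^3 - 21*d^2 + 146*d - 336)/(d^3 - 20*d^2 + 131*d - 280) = (d - 6)/(d - 5)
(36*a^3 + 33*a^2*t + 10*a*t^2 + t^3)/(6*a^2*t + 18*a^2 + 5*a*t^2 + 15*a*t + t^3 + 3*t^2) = (12*a^2 + 7*a*t + t^2)/(2*a*t + 6*a + t^2 + 3*t)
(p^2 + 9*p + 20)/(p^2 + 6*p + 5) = (p + 4)/(p + 1)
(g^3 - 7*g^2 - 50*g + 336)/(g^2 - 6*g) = g - 1 - 56/g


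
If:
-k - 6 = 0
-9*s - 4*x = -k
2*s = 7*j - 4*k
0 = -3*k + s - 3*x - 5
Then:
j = -884/217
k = -6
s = -70/31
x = 111/31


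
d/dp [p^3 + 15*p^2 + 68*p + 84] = 3*p^2 + 30*p + 68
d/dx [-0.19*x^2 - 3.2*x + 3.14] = -0.38*x - 3.2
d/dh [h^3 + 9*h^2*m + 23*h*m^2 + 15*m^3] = 3*h^2 + 18*h*m + 23*m^2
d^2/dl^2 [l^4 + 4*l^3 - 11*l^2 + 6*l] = 12*l^2 + 24*l - 22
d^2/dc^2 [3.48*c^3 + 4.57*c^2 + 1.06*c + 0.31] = 20.88*c + 9.14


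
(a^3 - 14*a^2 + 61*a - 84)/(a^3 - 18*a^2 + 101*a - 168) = (a - 4)/(a - 8)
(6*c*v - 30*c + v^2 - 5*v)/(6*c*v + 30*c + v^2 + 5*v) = (v - 5)/(v + 5)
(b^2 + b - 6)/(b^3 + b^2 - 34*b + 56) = (b + 3)/(b^2 + 3*b - 28)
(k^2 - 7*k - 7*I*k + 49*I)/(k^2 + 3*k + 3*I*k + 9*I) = (k^2 - 7*k*(1 + I) + 49*I)/(k^2 + 3*k*(1 + I) + 9*I)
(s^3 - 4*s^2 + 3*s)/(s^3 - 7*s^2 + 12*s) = (s - 1)/(s - 4)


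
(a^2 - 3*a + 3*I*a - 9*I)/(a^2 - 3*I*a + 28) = (a^2 + 3*a*(-1 + I) - 9*I)/(a^2 - 3*I*a + 28)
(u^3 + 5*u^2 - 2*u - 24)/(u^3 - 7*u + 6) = (u + 4)/(u - 1)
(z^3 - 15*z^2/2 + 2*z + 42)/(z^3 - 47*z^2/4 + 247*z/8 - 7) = 4*(z^2 - 4*z - 12)/(4*z^2 - 33*z + 8)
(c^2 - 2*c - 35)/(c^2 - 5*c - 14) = (c + 5)/(c + 2)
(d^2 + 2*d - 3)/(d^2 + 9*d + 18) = (d - 1)/(d + 6)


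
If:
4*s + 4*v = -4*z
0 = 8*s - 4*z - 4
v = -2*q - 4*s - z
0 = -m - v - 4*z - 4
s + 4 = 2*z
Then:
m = -11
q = -3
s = 2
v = -5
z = 3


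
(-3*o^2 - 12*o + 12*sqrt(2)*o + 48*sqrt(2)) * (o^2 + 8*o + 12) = -3*o^4 - 36*o^3 + 12*sqrt(2)*o^3 - 132*o^2 + 144*sqrt(2)*o^2 - 144*o + 528*sqrt(2)*o + 576*sqrt(2)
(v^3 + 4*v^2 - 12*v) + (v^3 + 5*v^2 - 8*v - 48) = 2*v^3 + 9*v^2 - 20*v - 48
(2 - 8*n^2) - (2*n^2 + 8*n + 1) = -10*n^2 - 8*n + 1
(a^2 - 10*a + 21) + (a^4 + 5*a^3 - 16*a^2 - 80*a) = a^4 + 5*a^3 - 15*a^2 - 90*a + 21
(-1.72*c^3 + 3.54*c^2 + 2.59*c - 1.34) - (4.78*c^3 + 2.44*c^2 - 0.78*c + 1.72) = -6.5*c^3 + 1.1*c^2 + 3.37*c - 3.06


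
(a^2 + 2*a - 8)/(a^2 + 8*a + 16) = (a - 2)/(a + 4)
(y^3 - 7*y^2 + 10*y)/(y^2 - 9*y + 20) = y*(y - 2)/(y - 4)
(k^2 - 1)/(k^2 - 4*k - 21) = (1 - k^2)/(-k^2 + 4*k + 21)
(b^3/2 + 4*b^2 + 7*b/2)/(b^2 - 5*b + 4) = b*(b^2 + 8*b + 7)/(2*(b^2 - 5*b + 4))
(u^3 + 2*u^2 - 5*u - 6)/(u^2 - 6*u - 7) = (u^2 + u - 6)/(u - 7)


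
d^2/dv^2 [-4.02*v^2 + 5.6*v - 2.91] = -8.04000000000000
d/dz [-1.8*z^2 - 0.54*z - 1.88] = -3.6*z - 0.54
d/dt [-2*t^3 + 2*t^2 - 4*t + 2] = -6*t^2 + 4*t - 4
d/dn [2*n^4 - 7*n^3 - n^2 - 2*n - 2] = 8*n^3 - 21*n^2 - 2*n - 2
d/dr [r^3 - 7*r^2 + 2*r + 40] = 3*r^2 - 14*r + 2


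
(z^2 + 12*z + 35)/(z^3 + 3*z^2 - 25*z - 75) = (z + 7)/(z^2 - 2*z - 15)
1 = 1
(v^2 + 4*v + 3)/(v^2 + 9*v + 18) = (v + 1)/(v + 6)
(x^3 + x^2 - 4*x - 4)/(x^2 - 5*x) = (x^3 + x^2 - 4*x - 4)/(x*(x - 5))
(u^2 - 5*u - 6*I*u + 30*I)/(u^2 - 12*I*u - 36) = (u - 5)/(u - 6*I)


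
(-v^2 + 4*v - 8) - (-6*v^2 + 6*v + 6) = 5*v^2 - 2*v - 14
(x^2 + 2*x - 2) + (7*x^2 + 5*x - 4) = 8*x^2 + 7*x - 6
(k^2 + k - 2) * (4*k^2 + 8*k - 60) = 4*k^4 + 12*k^3 - 60*k^2 - 76*k + 120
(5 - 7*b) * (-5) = 35*b - 25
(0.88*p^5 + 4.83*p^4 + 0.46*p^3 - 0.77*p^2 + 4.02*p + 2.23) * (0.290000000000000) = 0.2552*p^5 + 1.4007*p^4 + 0.1334*p^3 - 0.2233*p^2 + 1.1658*p + 0.6467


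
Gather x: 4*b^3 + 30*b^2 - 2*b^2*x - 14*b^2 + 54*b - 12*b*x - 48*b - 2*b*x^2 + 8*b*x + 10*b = 4*b^3 + 16*b^2 - 2*b*x^2 + 16*b + x*(-2*b^2 - 4*b)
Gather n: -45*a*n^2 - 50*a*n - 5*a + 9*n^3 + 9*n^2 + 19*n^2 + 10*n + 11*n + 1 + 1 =-5*a + 9*n^3 + n^2*(28 - 45*a) + n*(21 - 50*a) + 2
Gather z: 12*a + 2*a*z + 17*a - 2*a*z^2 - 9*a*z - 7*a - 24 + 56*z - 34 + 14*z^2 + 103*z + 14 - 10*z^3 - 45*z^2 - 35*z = 22*a - 10*z^3 + z^2*(-2*a - 31) + z*(124 - 7*a) - 44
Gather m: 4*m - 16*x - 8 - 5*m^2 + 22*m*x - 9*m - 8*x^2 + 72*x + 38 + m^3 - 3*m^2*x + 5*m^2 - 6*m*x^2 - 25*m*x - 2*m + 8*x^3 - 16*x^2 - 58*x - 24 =m^3 - 3*m^2*x + m*(-6*x^2 - 3*x - 7) + 8*x^3 - 24*x^2 - 2*x + 6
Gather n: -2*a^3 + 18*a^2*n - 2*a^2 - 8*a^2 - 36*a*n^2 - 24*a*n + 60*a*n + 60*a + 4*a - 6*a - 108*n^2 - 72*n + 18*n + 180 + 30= -2*a^3 - 10*a^2 + 58*a + n^2*(-36*a - 108) + n*(18*a^2 + 36*a - 54) + 210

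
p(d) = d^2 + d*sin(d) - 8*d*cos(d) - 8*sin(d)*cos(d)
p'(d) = 8*d*sin(d) + d*cos(d) + 2*d + 8*sin(d)^2 + sin(d) - 8*cos(d)^2 - 8*cos(d)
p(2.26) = 22.28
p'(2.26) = 24.42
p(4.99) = 11.27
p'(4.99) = -23.40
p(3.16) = 35.06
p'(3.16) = 2.68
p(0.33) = -4.73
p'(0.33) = -11.74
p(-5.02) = 30.27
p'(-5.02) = -44.77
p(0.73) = -7.31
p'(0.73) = -0.28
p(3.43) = 34.91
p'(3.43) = -3.55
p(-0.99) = 9.82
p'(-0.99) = 2.06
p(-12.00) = 214.95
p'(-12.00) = -95.24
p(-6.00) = 78.27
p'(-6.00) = -45.33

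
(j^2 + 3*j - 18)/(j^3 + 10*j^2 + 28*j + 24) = (j - 3)/(j^2 + 4*j + 4)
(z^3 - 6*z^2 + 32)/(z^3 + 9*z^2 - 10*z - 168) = (z^2 - 2*z - 8)/(z^2 + 13*z + 42)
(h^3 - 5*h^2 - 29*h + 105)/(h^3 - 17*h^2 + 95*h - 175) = (h^2 + 2*h - 15)/(h^2 - 10*h + 25)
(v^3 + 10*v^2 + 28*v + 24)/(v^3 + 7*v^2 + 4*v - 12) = (v + 2)/(v - 1)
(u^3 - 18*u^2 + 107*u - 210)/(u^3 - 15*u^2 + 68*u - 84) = (u - 5)/(u - 2)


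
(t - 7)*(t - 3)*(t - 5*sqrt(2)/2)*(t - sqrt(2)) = t^4 - 10*t^3 - 7*sqrt(2)*t^3/2 + 26*t^2 + 35*sqrt(2)*t^2 - 147*sqrt(2)*t/2 - 50*t + 105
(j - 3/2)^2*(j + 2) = j^3 - j^2 - 15*j/4 + 9/2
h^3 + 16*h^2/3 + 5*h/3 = h*(h + 1/3)*(h + 5)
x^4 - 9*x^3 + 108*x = x*(x - 6)^2*(x + 3)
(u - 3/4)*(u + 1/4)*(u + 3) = u^3 + 5*u^2/2 - 27*u/16 - 9/16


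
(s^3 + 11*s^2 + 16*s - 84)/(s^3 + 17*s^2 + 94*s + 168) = (s - 2)/(s + 4)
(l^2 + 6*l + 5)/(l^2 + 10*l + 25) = (l + 1)/(l + 5)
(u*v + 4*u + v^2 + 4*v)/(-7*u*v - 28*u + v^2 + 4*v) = (-u - v)/(7*u - v)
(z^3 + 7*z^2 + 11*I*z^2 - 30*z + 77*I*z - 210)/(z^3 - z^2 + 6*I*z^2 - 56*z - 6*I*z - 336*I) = (z + 5*I)/(z - 8)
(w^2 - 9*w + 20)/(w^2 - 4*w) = (w - 5)/w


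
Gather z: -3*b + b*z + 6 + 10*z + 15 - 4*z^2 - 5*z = -3*b - 4*z^2 + z*(b + 5) + 21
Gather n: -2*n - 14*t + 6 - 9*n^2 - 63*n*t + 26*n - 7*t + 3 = -9*n^2 + n*(24 - 63*t) - 21*t + 9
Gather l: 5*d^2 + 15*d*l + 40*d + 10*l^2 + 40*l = 5*d^2 + 40*d + 10*l^2 + l*(15*d + 40)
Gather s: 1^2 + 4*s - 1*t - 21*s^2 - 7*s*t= -21*s^2 + s*(4 - 7*t) - t + 1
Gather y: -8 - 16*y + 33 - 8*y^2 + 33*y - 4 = -8*y^2 + 17*y + 21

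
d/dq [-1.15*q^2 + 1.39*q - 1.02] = 1.39 - 2.3*q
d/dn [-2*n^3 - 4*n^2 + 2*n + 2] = -6*n^2 - 8*n + 2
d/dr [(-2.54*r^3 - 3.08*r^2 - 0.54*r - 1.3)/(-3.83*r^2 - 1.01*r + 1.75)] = (9.7282*r^4 + 5.1308*r^3 - 12.2924*r^2 - 20.738*r - 2.258)/(14.6689*r^4 + 7.7366*r^3 - 12.3849*r^2 - 3.535*r + 3.0625)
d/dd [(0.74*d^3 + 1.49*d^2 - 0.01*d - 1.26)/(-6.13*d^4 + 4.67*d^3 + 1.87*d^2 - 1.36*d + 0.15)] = (4.5362*d^6 + 18.2674*d^5 - 5.7584*d^4 - 32.8146*d^3 + 15.9779*d^2 + 5.1594*d - 1.7151)/(37.5769*d^8 - 57.2542*d^7 - 1.1173*d^6 + 34.1394*d^5 - 11.0445*d^4 - 3.6854*d^3 + 2.4106*d^2 - 0.408*d + 0.0225)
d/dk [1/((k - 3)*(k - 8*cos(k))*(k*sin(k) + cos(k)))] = (-k*(k - 3)*(k - 8*cos(k))*cos(k) + (3 - k)*(k*sin(k) + cos(k))*(8*sin(k) + 1) - (k - 8*cos(k))*(k*sin(k) + cos(k)))/((k - 3)^2*(k - 8*cos(k))^2*(k*sin(k) + cos(k))^2)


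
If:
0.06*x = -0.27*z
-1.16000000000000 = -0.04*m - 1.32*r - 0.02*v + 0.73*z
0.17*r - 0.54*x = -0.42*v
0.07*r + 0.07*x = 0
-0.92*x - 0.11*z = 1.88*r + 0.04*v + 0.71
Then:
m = 50.76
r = -0.77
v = 1.31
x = 0.77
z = -0.17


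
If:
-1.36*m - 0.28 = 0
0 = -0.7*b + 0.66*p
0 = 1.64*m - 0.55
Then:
No Solution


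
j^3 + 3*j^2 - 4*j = j*(j - 1)*(j + 4)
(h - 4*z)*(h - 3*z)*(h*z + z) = h^3*z - 7*h^2*z^2 + h^2*z + 12*h*z^3 - 7*h*z^2 + 12*z^3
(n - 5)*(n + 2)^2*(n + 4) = n^4 + 3*n^3 - 20*n^2 - 84*n - 80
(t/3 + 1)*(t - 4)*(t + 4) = t^3/3 + t^2 - 16*t/3 - 16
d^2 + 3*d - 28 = (d - 4)*(d + 7)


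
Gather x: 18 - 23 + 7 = 2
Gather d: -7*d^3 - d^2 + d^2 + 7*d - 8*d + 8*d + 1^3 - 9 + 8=-7*d^3 + 7*d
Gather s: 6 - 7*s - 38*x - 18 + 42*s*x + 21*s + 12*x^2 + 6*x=s*(42*x + 14) + 12*x^2 - 32*x - 12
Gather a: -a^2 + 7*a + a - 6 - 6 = -a^2 + 8*a - 12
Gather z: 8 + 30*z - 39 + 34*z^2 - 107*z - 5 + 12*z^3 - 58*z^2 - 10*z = 12*z^3 - 24*z^2 - 87*z - 36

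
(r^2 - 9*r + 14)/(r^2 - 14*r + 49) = (r - 2)/(r - 7)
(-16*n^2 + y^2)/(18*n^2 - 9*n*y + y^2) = (-16*n^2 + y^2)/(18*n^2 - 9*n*y + y^2)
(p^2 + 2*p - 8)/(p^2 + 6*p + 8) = (p - 2)/(p + 2)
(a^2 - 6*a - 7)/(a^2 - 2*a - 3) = (a - 7)/(a - 3)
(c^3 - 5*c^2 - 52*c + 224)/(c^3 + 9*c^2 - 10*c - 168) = (c - 8)/(c + 6)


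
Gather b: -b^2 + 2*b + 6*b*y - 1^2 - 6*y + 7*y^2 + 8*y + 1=-b^2 + b*(6*y + 2) + 7*y^2 + 2*y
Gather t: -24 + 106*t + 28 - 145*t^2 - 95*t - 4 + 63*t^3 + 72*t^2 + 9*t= 63*t^3 - 73*t^2 + 20*t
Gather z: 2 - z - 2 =-z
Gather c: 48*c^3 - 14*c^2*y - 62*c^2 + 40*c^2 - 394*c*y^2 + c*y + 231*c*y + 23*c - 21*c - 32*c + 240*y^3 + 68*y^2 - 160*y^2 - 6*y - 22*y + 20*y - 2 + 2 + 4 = 48*c^3 + c^2*(-14*y - 22) + c*(-394*y^2 + 232*y - 30) + 240*y^3 - 92*y^2 - 8*y + 4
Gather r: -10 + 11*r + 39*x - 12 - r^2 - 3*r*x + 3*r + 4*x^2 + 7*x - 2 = -r^2 + r*(14 - 3*x) + 4*x^2 + 46*x - 24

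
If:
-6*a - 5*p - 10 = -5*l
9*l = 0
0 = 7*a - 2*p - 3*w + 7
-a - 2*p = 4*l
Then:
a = -20/7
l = 0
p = 10/7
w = -37/7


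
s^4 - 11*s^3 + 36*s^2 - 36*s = s*(s - 6)*(s - 3)*(s - 2)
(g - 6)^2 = g^2 - 12*g + 36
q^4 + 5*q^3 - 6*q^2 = q^2*(q - 1)*(q + 6)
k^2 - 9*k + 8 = (k - 8)*(k - 1)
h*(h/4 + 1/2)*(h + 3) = h^3/4 + 5*h^2/4 + 3*h/2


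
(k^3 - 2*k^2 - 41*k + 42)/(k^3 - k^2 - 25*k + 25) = (k^2 - k - 42)/(k^2 - 25)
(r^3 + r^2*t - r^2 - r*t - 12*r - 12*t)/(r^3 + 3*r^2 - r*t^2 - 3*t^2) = (r - 4)/(r - t)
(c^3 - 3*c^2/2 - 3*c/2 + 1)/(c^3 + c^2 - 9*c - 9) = (c^2 - 5*c/2 + 1)/(c^2 - 9)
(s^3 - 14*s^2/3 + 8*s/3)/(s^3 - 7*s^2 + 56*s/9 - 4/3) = 3*s*(s - 4)/(3*s^2 - 19*s + 6)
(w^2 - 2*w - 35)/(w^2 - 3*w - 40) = (w - 7)/(w - 8)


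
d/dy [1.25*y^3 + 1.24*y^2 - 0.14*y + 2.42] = 3.75*y^2 + 2.48*y - 0.14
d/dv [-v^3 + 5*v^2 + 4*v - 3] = -3*v^2 + 10*v + 4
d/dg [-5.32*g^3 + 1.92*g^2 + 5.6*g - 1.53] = -15.96*g^2 + 3.84*g + 5.6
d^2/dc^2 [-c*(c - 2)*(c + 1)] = 2 - 6*c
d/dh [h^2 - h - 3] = 2*h - 1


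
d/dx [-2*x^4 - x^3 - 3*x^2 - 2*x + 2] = -8*x^3 - 3*x^2 - 6*x - 2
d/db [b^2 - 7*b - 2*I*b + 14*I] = 2*b - 7 - 2*I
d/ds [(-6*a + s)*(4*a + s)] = -2*a + 2*s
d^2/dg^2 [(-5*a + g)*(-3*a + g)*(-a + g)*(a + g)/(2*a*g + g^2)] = 2*(-60*a^6 - 90*a^5*g - 45*a^4*g^2 - 52*a^3*g^3 + 12*a^2*g^4 + 6*a*g^5 + g^6)/(g^3*(8*a^3 + 12*a^2*g + 6*a*g^2 + g^3))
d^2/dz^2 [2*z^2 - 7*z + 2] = 4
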